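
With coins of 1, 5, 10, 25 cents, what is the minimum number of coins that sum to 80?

Greedy: take as many of the largest coin as possible, then repeat with the remainder.
80 − 3×25→5 − 1×5→0
Total coins = 3 + 1 = 4

4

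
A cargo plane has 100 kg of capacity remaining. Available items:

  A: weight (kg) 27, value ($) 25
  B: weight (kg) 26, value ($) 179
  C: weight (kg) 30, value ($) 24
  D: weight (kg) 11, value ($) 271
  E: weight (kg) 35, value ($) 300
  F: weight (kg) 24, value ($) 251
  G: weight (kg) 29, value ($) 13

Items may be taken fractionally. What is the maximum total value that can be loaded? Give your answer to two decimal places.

Ratios (sorted): D 24.64, F 10.46, E 8.57, B 6.88, A 0.93, C 0.80, G 0.45
take D (11 @ 271); take F (24 @ 251); take E (35 @ 300); take B (26 @ 179); take 4/27 of A → 3.70. Capacity used 100/100.
Total value = 1004.70

1004.70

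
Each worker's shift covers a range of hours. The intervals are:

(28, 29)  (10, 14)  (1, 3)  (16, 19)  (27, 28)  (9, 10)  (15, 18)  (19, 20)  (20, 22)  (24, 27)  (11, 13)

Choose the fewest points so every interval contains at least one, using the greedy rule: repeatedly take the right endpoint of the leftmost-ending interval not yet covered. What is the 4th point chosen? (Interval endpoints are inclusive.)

18

Sort by right endpoint; whenever an interval is uncovered, place a point at its right end.
Sorted: [1,3] [9,10] [11,13] [10,14] [15,18] [16,19] [19,20] [20,22] [24,27] [27,28] [28,29]
{[1,3]} hit by 3; {[9,10]} hit by 10; {[11,13],[10,14]} hit by 13; {[15,18],[16,19]} hit by 18; {[19,20],[20,22]} hit by 20; {[24,27],[27,28]} hit by 27; {[28,29]} hit by 29.
Points: 3, 10, 13, 18, 20, 27, 29 (7 total).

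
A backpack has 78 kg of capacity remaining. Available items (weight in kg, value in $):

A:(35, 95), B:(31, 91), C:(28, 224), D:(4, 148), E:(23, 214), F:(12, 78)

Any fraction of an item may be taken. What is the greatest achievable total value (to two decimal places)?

696.29

Greedy by value/weight ratio, highest first.
Order: D (148/4=37.00) > E (214/23=9.30) > C (224/28=8.00) > F (78/12=6.50) > B (91/31=2.94) > A (95/35=2.71)
Fill: take D (4 @ 148) → take E (23 @ 214) → take C (28 @ 224) → take F (12 @ 78) → take 11/31 of B → 32.29; 78/78 used.
Total value = 696.29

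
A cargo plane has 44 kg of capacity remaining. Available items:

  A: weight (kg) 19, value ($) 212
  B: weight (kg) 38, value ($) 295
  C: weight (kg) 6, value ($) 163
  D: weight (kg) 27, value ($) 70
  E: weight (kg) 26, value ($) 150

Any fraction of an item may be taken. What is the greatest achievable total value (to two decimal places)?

522.50

Greedy by value/weight ratio, highest first.
Ratios (sorted): C 27.17, A 11.16, B 7.76, E 5.77, D 2.59
take C (6 @ 163); take A (19 @ 212); take 19/38 of B → 147.50. Capacity used 44/44.
Total value = 522.50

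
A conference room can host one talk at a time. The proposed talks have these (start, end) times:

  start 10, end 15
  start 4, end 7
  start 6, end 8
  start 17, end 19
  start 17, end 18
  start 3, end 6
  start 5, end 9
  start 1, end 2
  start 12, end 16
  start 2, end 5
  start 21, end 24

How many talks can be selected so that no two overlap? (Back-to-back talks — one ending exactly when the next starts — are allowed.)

6

Sorted by end: (1,2)  (2,5)  (3,6)  (4,7)  (6,8)  (5,9)  (10,15)  (12,16)  (17,18)  (17,19)  (21,24)
take (1,2); take (2,5); take (6,8); take (10,15); skip (12,16); take (17,18); skip (17,19); take (21,24).
Selected 6 talks.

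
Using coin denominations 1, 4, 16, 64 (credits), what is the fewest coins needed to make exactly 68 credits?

68 = 1×64 + 1×4
Total coins = 1 + 1 = 2

2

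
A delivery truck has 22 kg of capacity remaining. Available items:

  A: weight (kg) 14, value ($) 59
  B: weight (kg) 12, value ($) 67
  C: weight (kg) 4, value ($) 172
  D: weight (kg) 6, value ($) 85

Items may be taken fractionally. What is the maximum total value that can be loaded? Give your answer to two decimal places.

Greedy by value/weight ratio, highest first.
Ratios (sorted): C 43.00, D 14.17, B 5.58, A 4.21
take C (4 @ 172); take D (6 @ 85); take B (12 @ 67). Capacity used 22/22.
Total value = 324.00

324.00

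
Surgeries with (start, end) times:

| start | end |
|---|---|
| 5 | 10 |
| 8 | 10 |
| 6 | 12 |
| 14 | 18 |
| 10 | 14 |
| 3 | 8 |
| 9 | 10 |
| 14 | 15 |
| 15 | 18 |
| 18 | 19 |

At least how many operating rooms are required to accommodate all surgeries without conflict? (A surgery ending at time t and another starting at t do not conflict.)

4

The answer is the maximum number of intervals overlapping at any instant.
starts: [3, 5, 6, 8, 9, 10, 14, 14, 15, 18]
ends:   [8, 10, 10, 10, 12, 14, 15, 18, 18, 19]
s3→1 s5→2 s6→3 e8→2 s8→3 s9→4  — peak 4.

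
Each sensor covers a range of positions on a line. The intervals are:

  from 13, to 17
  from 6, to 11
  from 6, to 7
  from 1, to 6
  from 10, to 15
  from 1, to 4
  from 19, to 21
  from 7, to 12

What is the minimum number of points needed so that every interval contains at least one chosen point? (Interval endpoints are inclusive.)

4

Process intervals by earliest right end; each time one isn't hit yet, stab at its right endpoint.
Sorted: [1,4] [1,6] [6,7] [6,11] [7,12] [10,15] [13,17] [19,21]
{[1,4],[1,6]} hit by 4; {[6,7],[6,11],[7,12]} hit by 7; {[10,15],[13,17]} hit by 15; {[19,21]} hit by 21.
Points: 4, 7, 15, 21 (4 total).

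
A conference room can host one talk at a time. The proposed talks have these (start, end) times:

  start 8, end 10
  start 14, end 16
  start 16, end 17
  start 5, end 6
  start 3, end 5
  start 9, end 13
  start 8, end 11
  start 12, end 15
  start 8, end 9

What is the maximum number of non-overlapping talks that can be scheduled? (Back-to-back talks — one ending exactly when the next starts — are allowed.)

Sorted by end: (3,5)  (5,6)  (8,9)  (8,10)  (8,11)  (9,13)  (12,15)  (14,16)  (16,17)
take (3,5); take (5,6); take (8,9); take (9,13); take (14,16); take (16,17).
Selected 6 talks.

6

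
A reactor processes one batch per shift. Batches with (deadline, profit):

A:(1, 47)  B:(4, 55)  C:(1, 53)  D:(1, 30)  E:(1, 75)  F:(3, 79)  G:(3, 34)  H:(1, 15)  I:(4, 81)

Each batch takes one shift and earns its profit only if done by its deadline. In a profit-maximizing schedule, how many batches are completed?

4

Sort by profit descending; place each in the latest free slot ≤ its deadline.
By profit: I(d4,81), F(d3,79), E(d1,75), B(d4,55), C(d1,53), A(d1,47), G(d3,34), D(d1,30), H(d1,15)
I→slot 4; F→slot 3; E→slot 1; B→slot 2; C skipped; A skipped; G skipped; D skipped; H skipped.
4 of 9 scheduled.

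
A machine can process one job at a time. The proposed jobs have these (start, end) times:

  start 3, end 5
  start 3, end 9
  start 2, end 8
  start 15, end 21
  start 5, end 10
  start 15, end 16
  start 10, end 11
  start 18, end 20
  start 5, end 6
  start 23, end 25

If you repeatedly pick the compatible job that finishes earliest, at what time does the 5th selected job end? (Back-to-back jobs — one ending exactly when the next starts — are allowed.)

20

By end time: (3,5), (5,6), (2,8), (3,9), (5,10), (10,11), (15,16), (18,20), (15,21), (23,25).
Pick (3,5); next start ≥ 5 → (5,6); next start ≥ 6 → (10,11); next start ≥ 11 → (15,16); next start ≥ 16 → (18,20); next start ≥ 20 → (23,25).
Selected: (3,5) (5,6) (10,11) (15,16) (18,20) (23,25)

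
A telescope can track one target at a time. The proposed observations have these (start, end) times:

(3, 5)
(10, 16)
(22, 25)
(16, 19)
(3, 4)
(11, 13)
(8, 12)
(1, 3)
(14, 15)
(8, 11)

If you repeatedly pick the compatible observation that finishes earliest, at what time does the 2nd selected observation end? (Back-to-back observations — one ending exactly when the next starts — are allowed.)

Order by finish time; keep every interval that doesn't clash with the previous kept one.
Sorted by end: (1,3)  (3,4)  (3,5)  (8,11)  (8,12)  (11,13)  (14,15)  (10,16)  (16,19)  (22,25)
take (1,3); take (3,4); skip (3,5); take (8,11); take (11,13); take (14,15); skip (10,16); take (16,19); take (22,25).
Selected: (1,3) (3,4) (8,11) (11,13) (14,15) (16,19) (22,25)

4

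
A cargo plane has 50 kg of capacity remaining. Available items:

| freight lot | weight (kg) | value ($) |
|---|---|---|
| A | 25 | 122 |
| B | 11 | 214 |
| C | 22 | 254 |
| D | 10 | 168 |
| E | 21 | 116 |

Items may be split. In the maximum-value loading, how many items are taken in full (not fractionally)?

3

Greedy by value/weight ratio, highest first.
Order: B (214/11=19.45) > D (168/10=16.80) > C (254/22=11.55) > E (116/21=5.52) > A (122/25=4.88)
Fill: take B (11 @ 214) → take D (10 @ 168) → take C (22 @ 254) → take 7/21 of E → 38.67; 50/50 used.
3 item(s) taken whole; one partial (take 7/21 of E).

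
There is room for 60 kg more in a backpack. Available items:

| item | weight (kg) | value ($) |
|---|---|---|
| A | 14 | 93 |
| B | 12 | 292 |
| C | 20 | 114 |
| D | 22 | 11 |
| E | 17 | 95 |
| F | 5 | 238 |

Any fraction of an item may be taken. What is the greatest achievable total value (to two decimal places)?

Order: F (238/5=47.60) > B (292/12=24.33) > A (93/14=6.64) > C (114/20=5.70) > E (95/17=5.59) > D (11/22=0.50)
Fill: take F (5 @ 238) → take B (12 @ 292) → take A (14 @ 93) → take C (20 @ 114) → take 9/17 of E → 50.29; 60/60 used.
Total value = 787.29

787.29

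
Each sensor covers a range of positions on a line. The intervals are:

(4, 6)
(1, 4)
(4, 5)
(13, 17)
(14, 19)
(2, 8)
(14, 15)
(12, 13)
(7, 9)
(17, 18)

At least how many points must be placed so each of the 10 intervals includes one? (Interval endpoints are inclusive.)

5

By right end: [1,4]  [4,5]  [4,6]  [2,8]  [7,9]  [12,13]  [14,15]  [13,17]  [17,18]  [14,19]
[1,4] uncovered → point at 4; [7,9] uncovered → point at 9; [12,13] uncovered → point at 13; [14,15] uncovered → point at 15; [17,18] uncovered → point at 18.
Points: 4, 9, 13, 15, 18 (5 total).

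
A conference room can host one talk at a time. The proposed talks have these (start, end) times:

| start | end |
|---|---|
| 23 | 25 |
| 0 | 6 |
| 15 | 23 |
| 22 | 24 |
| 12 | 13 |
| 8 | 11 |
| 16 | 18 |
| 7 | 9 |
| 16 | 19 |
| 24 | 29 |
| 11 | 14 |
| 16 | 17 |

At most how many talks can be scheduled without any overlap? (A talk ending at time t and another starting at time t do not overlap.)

Sort by end time and greedily take each interval whose start is ≥ the last chosen end.
By end time: (0,6), (7,9), (8,11), (12,13), (11,14), (16,17), (16,18), (16,19), (15,23), (22,24), (23,25), (24,29).
Pick (0,6); next start ≥ 6 → (7,9); next start ≥ 9 → (12,13); next start ≥ 13 → (16,17); next start ≥ 17 → (22,24); next start ≥ 24 → (24,29).
Selected 6 talks.

6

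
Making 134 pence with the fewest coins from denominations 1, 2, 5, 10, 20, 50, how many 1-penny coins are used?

Greedy: take as many of the largest coin as possible, then repeat with the remainder.
134 − 2×50→34 − 1×20→14 − 1×10→4 − 2×2→0
Count of 1: 0

0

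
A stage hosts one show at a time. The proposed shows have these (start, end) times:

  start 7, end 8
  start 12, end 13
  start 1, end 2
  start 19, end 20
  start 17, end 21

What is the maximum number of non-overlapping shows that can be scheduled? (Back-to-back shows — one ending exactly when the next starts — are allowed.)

4

By end time: (1,2), (7,8), (12,13), (19,20), (17,21).
Pick (1,2); next start ≥ 2 → (7,8); next start ≥ 8 → (12,13); next start ≥ 13 → (19,20).
Selected 4 shows.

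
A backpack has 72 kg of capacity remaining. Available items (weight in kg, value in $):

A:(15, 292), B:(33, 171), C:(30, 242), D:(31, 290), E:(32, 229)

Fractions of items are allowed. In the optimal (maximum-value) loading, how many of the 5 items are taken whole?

2

Order: A (292/15=19.47) > D (290/31=9.35) > C (242/30=8.07) > E (229/32=7.16) > B (171/33=5.18)
Fill: take A (15 @ 292) → take D (31 @ 290) → take 26/30 of C → 209.73; 72/72 used.
2 item(s) taken whole; one partial (take 26/30 of C).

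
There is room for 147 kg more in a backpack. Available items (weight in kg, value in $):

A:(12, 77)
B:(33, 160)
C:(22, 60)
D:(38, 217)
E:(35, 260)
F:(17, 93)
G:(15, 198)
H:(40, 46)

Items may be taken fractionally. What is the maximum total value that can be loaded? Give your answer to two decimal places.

Greedy by value/weight ratio, highest first.
Order: G (198/15=13.20) > E (260/35=7.43) > A (77/12=6.42) > D (217/38=5.71) > F (93/17=5.47) > B (160/33=4.85) > C (60/22=2.73) > H (46/40=1.15)
Fill: take G (15 @ 198) → take E (35 @ 260) → take A (12 @ 77) → take D (38 @ 217) → take F (17 @ 93) → take 30/33 of B → 145.45; 147/147 used.
Total value = 990.45

990.45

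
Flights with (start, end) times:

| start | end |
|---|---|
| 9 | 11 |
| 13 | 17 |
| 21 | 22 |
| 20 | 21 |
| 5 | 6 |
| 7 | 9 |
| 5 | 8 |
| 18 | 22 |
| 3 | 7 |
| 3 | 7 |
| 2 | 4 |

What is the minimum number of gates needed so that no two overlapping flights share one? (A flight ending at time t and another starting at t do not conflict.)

4

Count concurrent intervals with a sweep; the peak is the room count.
starts: [2, 3, 3, 5, 5, 7, 9, 13, 18, 20, 21]
ends:   [4, 6, 7, 7, 8, 9, 11, 17, 21, 22, 22]
s2→1 s3→2 s3→3 e4→2 s5→3 s5→4  — peak 4.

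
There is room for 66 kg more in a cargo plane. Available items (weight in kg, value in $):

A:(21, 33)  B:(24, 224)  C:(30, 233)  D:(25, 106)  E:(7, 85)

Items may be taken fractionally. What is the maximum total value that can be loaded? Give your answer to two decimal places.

563.20

Order: E (85/7=12.14) > B (224/24=9.33) > C (233/30=7.77) > D (106/25=4.24) > A (33/21=1.57)
Fill: take E (7 @ 85) → take B (24 @ 224) → take C (30 @ 233) → take 5/25 of D → 21.20; 66/66 used.
Total value = 563.20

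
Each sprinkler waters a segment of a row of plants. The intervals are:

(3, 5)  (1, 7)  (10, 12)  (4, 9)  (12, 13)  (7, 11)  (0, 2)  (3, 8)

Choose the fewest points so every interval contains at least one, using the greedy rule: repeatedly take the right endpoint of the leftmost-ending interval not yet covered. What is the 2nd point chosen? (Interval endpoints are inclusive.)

5

Sort by right endpoint; whenever an interval is uncovered, place a point at its right end.
Sorted: [0,2] [3,5] [1,7] [3,8] [4,9] [7,11] [10,12] [12,13]
{[0,2]} hit by 2; {[3,5],[1,7],[3,8],[4,9]} hit by 5; {[7,11],[10,12]} hit by 11; {[12,13]} hit by 13.
Points: 2, 5, 11, 13 (4 total).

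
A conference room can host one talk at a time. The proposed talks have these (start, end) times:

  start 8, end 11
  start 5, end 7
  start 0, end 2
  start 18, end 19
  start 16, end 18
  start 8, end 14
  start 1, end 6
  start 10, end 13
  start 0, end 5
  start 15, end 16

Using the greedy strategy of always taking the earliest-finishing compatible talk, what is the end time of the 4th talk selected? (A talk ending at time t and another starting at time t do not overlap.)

16

By end time: (0,2), (0,5), (1,6), (5,7), (8,11), (10,13), (8,14), (15,16), (16,18), (18,19).
Pick (0,2); next start ≥ 2 → (5,7); next start ≥ 7 → (8,11); next start ≥ 11 → (15,16); next start ≥ 16 → (16,18); next start ≥ 18 → (18,19).
Selected: (0,2) (5,7) (8,11) (15,16) (16,18) (18,19)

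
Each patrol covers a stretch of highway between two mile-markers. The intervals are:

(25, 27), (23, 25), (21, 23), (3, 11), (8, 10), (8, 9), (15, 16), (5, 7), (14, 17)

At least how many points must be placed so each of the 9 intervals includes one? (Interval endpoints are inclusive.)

Sort by right endpoint; whenever an interval is uncovered, place a point at its right end.
By right end: [5,7]  [8,9]  [8,10]  [3,11]  [15,16]  [14,17]  [21,23]  [23,25]  [25,27]
[5,7] uncovered → point at 7; [8,9] uncovered → point at 9; [15,16] uncovered → point at 16; [21,23] uncovered → point at 23; [25,27] uncovered → point at 27.
Points: 7, 9, 16, 23, 27 (5 total).

5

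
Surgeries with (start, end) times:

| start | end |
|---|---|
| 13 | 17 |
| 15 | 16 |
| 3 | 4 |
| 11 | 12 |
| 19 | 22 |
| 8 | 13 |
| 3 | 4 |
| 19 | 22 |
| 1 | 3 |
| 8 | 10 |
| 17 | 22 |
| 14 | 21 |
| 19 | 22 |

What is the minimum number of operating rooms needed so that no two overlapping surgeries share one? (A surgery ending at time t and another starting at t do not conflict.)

5

Events (time:±→running): 1:+→1 3:-→0 3:+→1 3:+→2 4:-→1 4:-→0 8:+→1 8:+→2 10:-→1 11:+→2 12:-→1 13:-→0 13:+→1 14:+→2 15:+→3 16:-→2 17:-→1 17:+→2 19:+→3 19:+→4 19:+→5 … peak 5.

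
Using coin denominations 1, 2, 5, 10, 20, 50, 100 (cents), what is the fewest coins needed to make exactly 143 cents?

143 − 1×100→43 − 2×20→3 − 1×2→1 − 1×1→0
Total coins = 1 + 2 + 1 + 1 = 5

5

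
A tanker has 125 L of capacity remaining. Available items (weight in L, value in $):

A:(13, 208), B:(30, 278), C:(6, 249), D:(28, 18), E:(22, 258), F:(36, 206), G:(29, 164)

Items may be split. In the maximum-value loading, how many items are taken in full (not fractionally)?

Greedy by value/weight ratio, highest first.
Order: C (249/6=41.50) > A (208/13=16.00) > E (258/22=11.73) > B (278/30=9.27) > F (206/36=5.72) > G (164/29=5.66) > D (18/28=0.64)
Fill: take C (6 @ 249) → take A (13 @ 208) → take E (22 @ 258) → take B (30 @ 278) → take F (36 @ 206) → take 18/29 of G → 101.79; 125/125 used.
5 item(s) taken whole; one partial (take 18/29 of G).

5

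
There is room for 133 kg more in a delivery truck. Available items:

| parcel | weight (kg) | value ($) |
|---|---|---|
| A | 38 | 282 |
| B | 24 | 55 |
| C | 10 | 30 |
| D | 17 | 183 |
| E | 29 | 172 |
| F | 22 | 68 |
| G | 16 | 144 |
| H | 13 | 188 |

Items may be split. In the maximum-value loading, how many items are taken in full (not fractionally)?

5

Sort by value per unit weight and fill in that order.
Ratios (sorted): H 14.46, D 10.76, G 9.00, A 7.42, E 5.93, F 3.09, C 3.00, B 2.29
take H (13 @ 188); take D (17 @ 183); take G (16 @ 144); take A (38 @ 282); take E (29 @ 172); take 20/22 of F → 61.82. Capacity used 133/133.
5 item(s) taken whole; one partial (take 20/22 of F).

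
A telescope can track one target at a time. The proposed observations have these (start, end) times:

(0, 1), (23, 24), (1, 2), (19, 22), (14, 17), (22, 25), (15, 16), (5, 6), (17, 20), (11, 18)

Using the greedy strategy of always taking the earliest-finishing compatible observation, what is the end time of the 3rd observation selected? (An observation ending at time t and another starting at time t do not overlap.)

Greedy by earliest finish: after sorting by end time, pick each interval compatible with the last pick.
Sorted by end: (0,1)  (1,2)  (5,6)  (15,16)  (14,17)  (11,18)  (17,20)  (19,22)  (23,24)  (22,25)
take (0,1); take (1,2); take (5,6); take (15,16); skip (11,18); take (17,20); skip (19,22); take (23,24).
Selected: (0,1) (1,2) (5,6) (15,16) (17,20) (23,24)

6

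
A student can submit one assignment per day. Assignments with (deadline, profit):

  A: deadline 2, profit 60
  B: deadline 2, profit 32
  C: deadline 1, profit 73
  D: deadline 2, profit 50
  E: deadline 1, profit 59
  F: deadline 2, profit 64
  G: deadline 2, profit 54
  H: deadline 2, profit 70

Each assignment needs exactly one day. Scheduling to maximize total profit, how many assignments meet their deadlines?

Sort by profit descending; place each in the latest free slot ≤ its deadline.
Profit order: C=73 H=70 F=64 A=60 E=59 G=54 D=50 B=32
Assign: C→slot 1, H→slot 2, F skipped, A skipped, E skipped, G skipped, D skipped, B skipped.
Slots: [1:C] [2:H]
2 of 8 scheduled.

2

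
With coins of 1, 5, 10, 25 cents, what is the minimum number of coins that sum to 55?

3

Use the largest denomination that fits, subtract, and repeat.
55 − 2×25→5 − 1×5→0
Total coins = 2 + 1 = 3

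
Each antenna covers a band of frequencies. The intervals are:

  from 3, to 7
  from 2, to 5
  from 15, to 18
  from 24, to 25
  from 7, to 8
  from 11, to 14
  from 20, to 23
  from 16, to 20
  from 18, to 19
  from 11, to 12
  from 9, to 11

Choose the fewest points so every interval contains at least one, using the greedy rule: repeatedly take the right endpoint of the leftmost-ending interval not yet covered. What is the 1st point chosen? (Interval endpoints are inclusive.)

5

By right end: [2,5]  [3,7]  [7,8]  [9,11]  [11,12]  [11,14]  [15,18]  [18,19]  [16,20]  [20,23]  [24,25]
[2,5] uncovered → point at 5; [7,8] uncovered → point at 8; [9,11] uncovered → point at 11; [15,18] uncovered → point at 18; [20,23] uncovered → point at 23; [24,25] uncovered → point at 25.
Points: 5, 8, 11, 18, 23, 25 (6 total).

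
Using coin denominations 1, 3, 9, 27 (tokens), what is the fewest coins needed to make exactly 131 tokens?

Use the largest denomination that fits, subtract, and repeat.
131 = 4×27 + 2×9 + 1×3 + 2×1
Total coins = 4 + 2 + 1 + 2 = 9

9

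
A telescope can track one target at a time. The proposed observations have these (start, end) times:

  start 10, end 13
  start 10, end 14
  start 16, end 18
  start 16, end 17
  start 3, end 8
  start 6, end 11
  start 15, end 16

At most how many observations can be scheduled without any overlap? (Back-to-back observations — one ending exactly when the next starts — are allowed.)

4

Sort by end time and greedily take each interval whose start is ≥ the last chosen end.
By end time: (3,8), (6,11), (10,13), (10,14), (15,16), (16,17), (16,18).
Pick (3,8); next start ≥ 8 → (10,13); next start ≥ 13 → (15,16); next start ≥ 16 → (16,17).
Selected 4 observations.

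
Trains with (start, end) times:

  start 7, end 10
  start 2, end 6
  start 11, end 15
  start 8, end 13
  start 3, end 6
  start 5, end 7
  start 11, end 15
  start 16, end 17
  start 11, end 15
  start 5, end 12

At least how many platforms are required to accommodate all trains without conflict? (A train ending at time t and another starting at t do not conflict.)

5

Count concurrent intervals with a sweep; the peak is the room count.
Events (time:±→running): 2:+→1 3:+→2 5:+→3 5:+→4 6:-→3 6:-→2 7:-→1 7:+→2 8:+→3 10:-→2 11:+→3 11:+→4 11:+→5 … peak 5.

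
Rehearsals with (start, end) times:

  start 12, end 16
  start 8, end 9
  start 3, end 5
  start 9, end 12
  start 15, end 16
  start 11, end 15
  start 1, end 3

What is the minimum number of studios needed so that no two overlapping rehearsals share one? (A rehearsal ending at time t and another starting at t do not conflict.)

2

Count concurrent intervals with a sweep; the peak is the room count.
starts: [1, 3, 8, 9, 11, 12, 15]
ends:   [3, 5, 9, 12, 15, 16, 16]
s1→1 e3→0 s3→1 e5→0 s8→1 e9→0 s9→1 s11→2  — peak 2.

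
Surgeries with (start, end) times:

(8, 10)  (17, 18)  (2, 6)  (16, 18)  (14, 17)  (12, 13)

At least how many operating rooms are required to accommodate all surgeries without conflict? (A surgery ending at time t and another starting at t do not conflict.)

2

starts: [2, 8, 12, 14, 16, 17]
ends:   [6, 10, 13, 17, 18, 18]
s2→1 e6→0 s8→1 e10→0 s12→1 e13→0 s14→1 s16→2  — peak 2.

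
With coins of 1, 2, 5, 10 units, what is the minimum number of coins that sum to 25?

Use the largest denomination that fits, subtract, and repeat.
25 − 2×10→5 − 1×5→0
Total coins = 2 + 1 = 3

3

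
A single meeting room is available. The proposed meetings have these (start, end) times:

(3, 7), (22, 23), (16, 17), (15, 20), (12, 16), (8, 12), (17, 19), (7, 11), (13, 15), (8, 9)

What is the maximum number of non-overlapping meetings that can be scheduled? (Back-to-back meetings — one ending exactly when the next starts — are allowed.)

Order by finish time; keep every interval that doesn't clash with the previous kept one.
By end time: (3,7), (8,9), (7,11), (8,12), (13,15), (12,16), (16,17), (17,19), (15,20), (22,23).
Pick (3,7); next start ≥ 7 → (8,9); next start ≥ 9 → (13,15); next start ≥ 15 → (16,17); next start ≥ 17 → (17,19); next start ≥ 19 → (22,23).
Selected 6 meetings.

6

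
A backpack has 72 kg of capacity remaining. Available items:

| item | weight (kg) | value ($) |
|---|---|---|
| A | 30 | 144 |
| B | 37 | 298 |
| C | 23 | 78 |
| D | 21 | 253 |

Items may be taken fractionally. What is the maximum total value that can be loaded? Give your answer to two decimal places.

618.20

Greedy by value/weight ratio, highest first.
Ratios (sorted): D 12.05, B 8.05, A 4.80, C 3.39
take D (21 @ 253); take B (37 @ 298); take 14/30 of A → 67.20. Capacity used 72/72.
Total value = 618.20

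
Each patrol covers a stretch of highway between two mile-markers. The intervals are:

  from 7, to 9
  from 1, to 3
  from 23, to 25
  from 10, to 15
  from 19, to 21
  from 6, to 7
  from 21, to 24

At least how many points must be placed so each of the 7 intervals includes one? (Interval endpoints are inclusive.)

By right end: [1,3]  [6,7]  [7,9]  [10,15]  [19,21]  [21,24]  [23,25]
[1,3] uncovered → point at 3; [6,7] uncovered → point at 7; [10,15] uncovered → point at 15; [19,21] uncovered → point at 21; [23,25] uncovered → point at 25.
Points: 3, 7, 15, 21, 25 (5 total).

5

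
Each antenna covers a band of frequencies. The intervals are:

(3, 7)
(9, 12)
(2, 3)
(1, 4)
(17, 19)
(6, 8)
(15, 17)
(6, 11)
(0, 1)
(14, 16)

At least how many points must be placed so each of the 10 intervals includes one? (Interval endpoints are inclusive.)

Sorted: [0,1] [2,3] [1,4] [3,7] [6,8] [6,11] [9,12] [14,16] [15,17] [17,19]
{[0,1]} hit by 1; {[2,3],[1,4],[3,7]} hit by 3; {[6,8],[6,11]} hit by 8; {[9,12]} hit by 12; {[14,16],[15,17]} hit by 16; {[17,19]} hit by 19.
Points: 1, 3, 8, 12, 16, 19 (6 total).

6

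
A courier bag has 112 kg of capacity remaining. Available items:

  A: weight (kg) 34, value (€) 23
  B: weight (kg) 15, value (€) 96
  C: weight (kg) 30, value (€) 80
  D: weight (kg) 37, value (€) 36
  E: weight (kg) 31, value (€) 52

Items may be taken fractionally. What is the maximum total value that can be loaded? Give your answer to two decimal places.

Order: B (96/15=6.40) > C (80/30=2.67) > E (52/31=1.68) > D (36/37=0.97) > A (23/34=0.68)
Fill: take B (15 @ 96) → take C (30 @ 80) → take E (31 @ 52) → take 36/37 of D → 35.03; 112/112 used.
Total value = 263.03

263.03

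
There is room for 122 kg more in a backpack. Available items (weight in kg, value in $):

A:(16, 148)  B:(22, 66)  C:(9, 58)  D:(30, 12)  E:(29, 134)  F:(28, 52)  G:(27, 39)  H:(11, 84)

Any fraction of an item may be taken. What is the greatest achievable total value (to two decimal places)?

552.11

Sort by value per unit weight and fill in that order.
Order: A (148/16=9.25) > H (84/11=7.64) > C (58/9=6.44) > E (134/29=4.62) > B (66/22=3.00) > F (52/28=1.86) > G (39/27=1.44) > D (12/30=0.40)
Fill: take A (16 @ 148) → take H (11 @ 84) → take C (9 @ 58) → take E (29 @ 134) → take B (22 @ 66) → take F (28 @ 52) → take 7/27 of G → 10.11; 122/122 used.
Total value = 552.11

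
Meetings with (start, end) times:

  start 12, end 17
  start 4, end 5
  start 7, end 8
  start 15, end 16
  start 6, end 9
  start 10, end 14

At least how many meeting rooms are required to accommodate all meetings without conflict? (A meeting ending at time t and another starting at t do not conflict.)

The answer is the maximum number of intervals overlapping at any instant.
starts: [4, 6, 7, 10, 12, 15]
ends:   [5, 8, 9, 14, 16, 17]
s4→1 e5→0 s6→1 s7→2  — peak 2.

2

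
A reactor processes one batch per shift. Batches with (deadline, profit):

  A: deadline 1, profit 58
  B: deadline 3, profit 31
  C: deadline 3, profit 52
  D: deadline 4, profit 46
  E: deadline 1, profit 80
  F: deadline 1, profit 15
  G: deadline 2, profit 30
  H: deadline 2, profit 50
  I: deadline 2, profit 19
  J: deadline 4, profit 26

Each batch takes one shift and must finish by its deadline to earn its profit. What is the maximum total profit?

Profit order: E=80 A=58 C=52 H=50 D=46 B=31 G=30 J=26 I=19 F=15
Assign: E→slot 1, A skipped, C→slot 3, H→slot 2, D→slot 4, B skipped, G skipped, J skipped, I skipped, F skipped.
Slots: [1:E] [2:H] [3:C] [4:D]
Profit = 80 + 50 + 52 + 46 = 228

228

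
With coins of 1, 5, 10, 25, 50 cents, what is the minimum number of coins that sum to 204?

Greedy: take as many of the largest coin as possible, then repeat with the remainder.
204 = 4×50 + 4×1
Total coins = 4 + 4 = 8

8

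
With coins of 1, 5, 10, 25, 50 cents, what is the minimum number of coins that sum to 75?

Use the largest denomination that fits, subtract, and repeat.
75 = 1×50 + 1×25
Total coins = 1 + 1 = 2

2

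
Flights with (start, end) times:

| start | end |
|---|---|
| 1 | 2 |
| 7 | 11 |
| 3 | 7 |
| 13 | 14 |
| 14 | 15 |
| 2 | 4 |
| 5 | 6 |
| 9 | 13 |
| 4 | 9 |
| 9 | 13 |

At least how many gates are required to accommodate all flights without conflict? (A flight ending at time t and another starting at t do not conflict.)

3

The answer is the maximum number of intervals overlapping at any instant.
Events (time:±→running): 1:+→1 2:-→0 2:+→1 3:+→2 4:-→1 4:+→2 5:+→3 … peak 3.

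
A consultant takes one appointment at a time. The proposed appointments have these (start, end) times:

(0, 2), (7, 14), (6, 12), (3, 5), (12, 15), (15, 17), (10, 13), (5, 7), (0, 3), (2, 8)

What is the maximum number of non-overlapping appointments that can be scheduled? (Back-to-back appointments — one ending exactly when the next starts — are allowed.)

Sort by end time and greedily take each interval whose start is ≥ the last chosen end.
By end time: (0,2), (0,3), (3,5), (5,7), (2,8), (6,12), (10,13), (7,14), (12,15), (15,17).
Pick (0,2); next start ≥ 2 → (3,5); next start ≥ 5 → (5,7); next start ≥ 7 → (10,13); next start ≥ 13 → (15,17).
Selected 5 appointments.

5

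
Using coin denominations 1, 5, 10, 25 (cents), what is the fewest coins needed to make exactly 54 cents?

6

Greedy: take as many of the largest coin as possible, then repeat with the remainder.
54 − 2×25→4 − 4×1→0
Total coins = 2 + 4 = 6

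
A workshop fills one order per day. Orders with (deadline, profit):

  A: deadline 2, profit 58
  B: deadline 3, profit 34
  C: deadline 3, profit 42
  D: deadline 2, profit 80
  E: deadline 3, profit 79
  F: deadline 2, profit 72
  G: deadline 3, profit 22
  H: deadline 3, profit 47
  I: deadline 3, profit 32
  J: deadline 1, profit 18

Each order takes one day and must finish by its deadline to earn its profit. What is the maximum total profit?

231

Take jobs in profit order; each goes to the latest open slot no later than its deadline.
Profit order: D=80 E=79 F=72 A=58 H=47 C=42 B=34 I=32 G=22 J=18
Assign: D→slot 2, E→slot 3, F→slot 1, A skipped, H skipped, C skipped, B skipped, I skipped, G skipped, J skipped.
Slots: [1:F] [2:D] [3:E]
Profit = 72 + 80 + 79 = 231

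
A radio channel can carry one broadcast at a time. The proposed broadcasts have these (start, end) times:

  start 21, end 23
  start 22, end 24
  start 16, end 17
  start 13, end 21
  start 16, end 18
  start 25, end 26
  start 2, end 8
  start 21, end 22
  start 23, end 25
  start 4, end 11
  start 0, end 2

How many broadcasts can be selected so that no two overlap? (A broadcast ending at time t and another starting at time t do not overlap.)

6

By end time: (0,2), (2,8), (4,11), (16,17), (16,18), (13,21), (21,22), (21,23), (22,24), (23,25), (25,26).
Pick (0,2); next start ≥ 2 → (2,8); next start ≥ 8 → (16,17); next start ≥ 17 → (21,22); next start ≥ 22 → (22,24); next start ≥ 24 → (25,26).
Selected 6 broadcasts.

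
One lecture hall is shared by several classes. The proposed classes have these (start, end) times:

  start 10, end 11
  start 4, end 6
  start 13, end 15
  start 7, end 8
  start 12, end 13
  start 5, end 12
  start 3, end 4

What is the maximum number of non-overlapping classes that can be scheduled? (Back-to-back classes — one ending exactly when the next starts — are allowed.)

Sort by end time and greedily take each interval whose start is ≥ the last chosen end.
Sorted by end: (3,4)  (4,6)  (7,8)  (10,11)  (5,12)  (12,13)  (13,15)
take (3,4); take (4,6); take (7,8); take (10,11); take (12,13); take (13,15).
Selected 6 classes.

6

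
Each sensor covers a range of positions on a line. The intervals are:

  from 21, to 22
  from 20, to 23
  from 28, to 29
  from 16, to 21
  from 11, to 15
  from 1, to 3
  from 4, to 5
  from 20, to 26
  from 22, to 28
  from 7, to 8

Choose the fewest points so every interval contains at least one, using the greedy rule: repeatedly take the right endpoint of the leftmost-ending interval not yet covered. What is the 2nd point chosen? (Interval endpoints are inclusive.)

Process intervals by earliest right end; each time one isn't hit yet, stab at its right endpoint.
By right end: [1,3]  [4,5]  [7,8]  [11,15]  [16,21]  [21,22]  [20,23]  [20,26]  [22,28]  [28,29]
[1,3] uncovered → point at 3; [4,5] uncovered → point at 5; [7,8] uncovered → point at 8; [11,15] uncovered → point at 15; [16,21] uncovered → point at 21; [22,28] uncovered → point at 28.
Points: 3, 5, 8, 15, 21, 28 (6 total).

5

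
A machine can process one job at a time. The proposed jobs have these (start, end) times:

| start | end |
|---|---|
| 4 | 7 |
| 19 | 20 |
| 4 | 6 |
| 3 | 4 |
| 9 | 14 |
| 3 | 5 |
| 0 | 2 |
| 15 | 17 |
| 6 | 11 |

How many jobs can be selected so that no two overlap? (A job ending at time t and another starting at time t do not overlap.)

6

Greedy by earliest finish: after sorting by end time, pick each interval compatible with the last pick.
Sorted by end: (0,2)  (3,4)  (3,5)  (4,6)  (4,7)  (6,11)  (9,14)  (15,17)  (19,20)
take (0,2); take (3,4); take (4,6); take (6,11); take (15,17); take (19,20).
Selected 6 jobs.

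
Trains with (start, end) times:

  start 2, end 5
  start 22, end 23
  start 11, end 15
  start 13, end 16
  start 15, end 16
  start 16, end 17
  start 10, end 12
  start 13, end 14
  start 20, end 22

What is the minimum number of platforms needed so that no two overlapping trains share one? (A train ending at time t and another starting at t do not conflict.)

3

The answer is the maximum number of intervals overlapping at any instant.
Events (time:±→running): 2:+→1 5:-→0 10:+→1 11:+→2 12:-→1 13:+→2 13:+→3 … peak 3.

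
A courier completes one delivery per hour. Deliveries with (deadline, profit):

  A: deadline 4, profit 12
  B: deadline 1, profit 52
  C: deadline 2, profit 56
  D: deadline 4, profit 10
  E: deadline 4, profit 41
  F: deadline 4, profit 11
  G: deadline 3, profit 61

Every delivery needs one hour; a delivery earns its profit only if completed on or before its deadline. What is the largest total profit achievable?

210

Sort by profit descending; place each in the latest free slot ≤ its deadline.
Profit order: G=61 C=56 B=52 E=41 A=12 F=11 D=10
Assign: G→slot 3, C→slot 2, B→slot 1, E→slot 4, A skipped, F skipped, D skipped.
Slots: [1:B] [2:C] [3:G] [4:E]
Profit = 52 + 56 + 61 + 41 = 210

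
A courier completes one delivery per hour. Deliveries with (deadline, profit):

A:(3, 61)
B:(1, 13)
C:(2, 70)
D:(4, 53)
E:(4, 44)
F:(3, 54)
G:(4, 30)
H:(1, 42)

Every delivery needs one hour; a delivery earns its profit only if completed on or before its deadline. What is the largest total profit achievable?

238

Sort by profit descending; place each in the latest free slot ≤ its deadline.
By profit: C(d2,70), A(d3,61), F(d3,54), D(d4,53), E(d4,44), H(d1,42), G(d4,30), B(d1,13)
C→slot 2; A→slot 3; F→slot 1; D→slot 4; E skipped; H skipped; G skipped; B skipped.
Profit = 54 + 70 + 61 + 53 = 238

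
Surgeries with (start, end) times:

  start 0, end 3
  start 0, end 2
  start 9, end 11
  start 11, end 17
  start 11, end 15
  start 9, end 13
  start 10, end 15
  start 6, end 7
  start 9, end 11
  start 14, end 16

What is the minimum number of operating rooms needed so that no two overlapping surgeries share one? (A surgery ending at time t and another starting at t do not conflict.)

starts: [0, 0, 6, 9, 9, 9, 10, 11, 11, 14]
ends:   [2, 3, 7, 11, 11, 13, 15, 15, 16, 17]
s0→1 s0→2 e2→1 e3→0 s6→1 e7→0 s9→1 s9→2 s9→3 s10→4  — peak 4.

4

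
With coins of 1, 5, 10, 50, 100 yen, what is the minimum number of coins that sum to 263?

7

Use the largest denomination that fits, subtract, and repeat.
263 = 2×100 + 1×50 + 1×10 + 3×1
Total coins = 2 + 1 + 1 + 3 = 7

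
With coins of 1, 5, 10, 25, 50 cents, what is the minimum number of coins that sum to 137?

137 = 2×50 + 1×25 + 1×10 + 2×1
Total coins = 2 + 1 + 1 + 2 = 6

6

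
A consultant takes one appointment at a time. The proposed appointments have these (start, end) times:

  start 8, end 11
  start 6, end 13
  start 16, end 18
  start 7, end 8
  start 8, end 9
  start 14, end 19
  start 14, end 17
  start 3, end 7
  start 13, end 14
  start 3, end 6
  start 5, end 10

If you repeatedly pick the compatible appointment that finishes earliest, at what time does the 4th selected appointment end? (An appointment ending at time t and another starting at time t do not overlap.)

Sort by end time and greedily take each interval whose start is ≥ the last chosen end.
Sorted by end: (3,6)  (3,7)  (7,8)  (8,9)  (5,10)  (8,11)  (6,13)  (13,14)  (14,17)  (16,18)  (14,19)
take (3,6); take (7,8); take (8,9); take (13,14); take (14,17).
Selected: (3,6) (7,8) (8,9) (13,14) (14,17)

14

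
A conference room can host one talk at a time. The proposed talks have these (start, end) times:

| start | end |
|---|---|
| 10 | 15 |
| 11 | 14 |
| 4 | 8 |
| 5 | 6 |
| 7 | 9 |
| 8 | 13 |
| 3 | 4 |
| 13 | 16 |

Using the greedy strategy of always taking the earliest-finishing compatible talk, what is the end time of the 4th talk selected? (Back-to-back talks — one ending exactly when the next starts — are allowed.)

14

Greedy by earliest finish: after sorting by end time, pick each interval compatible with the last pick.
Sorted by end: (3,4)  (5,6)  (4,8)  (7,9)  (8,13)  (11,14)  (10,15)  (13,16)
take (3,4); take (5,6); skip (4,8); take (7,9); skip (8,13); take (11,14).
Selected: (3,4) (5,6) (7,9) (11,14)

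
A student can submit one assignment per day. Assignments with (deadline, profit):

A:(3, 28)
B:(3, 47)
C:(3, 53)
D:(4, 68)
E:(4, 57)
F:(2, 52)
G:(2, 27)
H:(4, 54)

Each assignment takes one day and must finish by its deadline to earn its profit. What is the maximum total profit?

232

Take jobs in profit order; each goes to the latest open slot no later than its deadline.
Profit order: D=68 E=57 H=54 C=53 F=52 B=47 A=28 G=27
Assign: D→slot 4, E→slot 3, H→slot 2, C→slot 1, F skipped, B skipped, A skipped, G skipped.
Slots: [1:C] [2:H] [3:E] [4:D]
Profit = 53 + 54 + 57 + 68 = 232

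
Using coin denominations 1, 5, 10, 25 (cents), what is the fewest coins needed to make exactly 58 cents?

58 − 2×25→8 − 1×5→3 − 3×1→0
Total coins = 2 + 1 + 3 = 6

6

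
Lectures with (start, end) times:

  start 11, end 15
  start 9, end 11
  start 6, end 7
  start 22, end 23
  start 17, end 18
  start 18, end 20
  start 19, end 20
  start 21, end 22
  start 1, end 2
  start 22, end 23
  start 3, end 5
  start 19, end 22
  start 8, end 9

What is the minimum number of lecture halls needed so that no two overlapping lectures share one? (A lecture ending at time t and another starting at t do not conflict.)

starts: [1, 3, 6, 8, 9, 11, 17, 18, 19, 19, 21, 22, 22]
ends:   [2, 5, 7, 9, 11, 15, 18, 20, 20, 22, 22, 23, 23]
s1→1 e2→0 s3→1 e5→0 s6→1 e7→0 s8→1 e9→0 s9→1 e11→0 s11→1 e15→0 s17→1 e18→0 s18→1 s19→2 s19→3  — peak 3.

3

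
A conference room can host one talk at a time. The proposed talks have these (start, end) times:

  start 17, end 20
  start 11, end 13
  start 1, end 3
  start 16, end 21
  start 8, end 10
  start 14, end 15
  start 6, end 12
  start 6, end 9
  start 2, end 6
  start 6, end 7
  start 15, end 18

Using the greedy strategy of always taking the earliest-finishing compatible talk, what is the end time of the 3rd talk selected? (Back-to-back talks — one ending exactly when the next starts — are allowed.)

Sort by end time and greedily take each interval whose start is ≥ the last chosen end.
Sorted by end: (1,3)  (2,6)  (6,7)  (6,9)  (8,10)  (6,12)  (11,13)  (14,15)  (15,18)  (17,20)  (16,21)
take (1,3); take (6,7); take (8,10); skip (6,12); take (11,13); take (14,15); take (15,18).
Selected: (1,3) (6,7) (8,10) (11,13) (14,15) (15,18)

10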